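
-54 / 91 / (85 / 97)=-5238 / 7735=-0.68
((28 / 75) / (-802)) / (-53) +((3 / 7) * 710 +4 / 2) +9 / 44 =150469650337 / 490944300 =306.49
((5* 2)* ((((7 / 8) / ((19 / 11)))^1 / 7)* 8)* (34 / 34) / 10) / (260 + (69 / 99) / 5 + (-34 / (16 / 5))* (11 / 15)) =4840 / 2109627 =0.00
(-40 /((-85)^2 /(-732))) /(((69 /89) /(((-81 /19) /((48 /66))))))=-19348956 /631465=-30.64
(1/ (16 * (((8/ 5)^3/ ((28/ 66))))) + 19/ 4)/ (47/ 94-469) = -642923/ 63326208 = -0.01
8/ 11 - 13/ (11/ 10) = -122/ 11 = -11.09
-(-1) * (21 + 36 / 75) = 537 / 25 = 21.48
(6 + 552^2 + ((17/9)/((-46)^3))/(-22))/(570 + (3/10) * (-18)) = 29362660034485/54406346544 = 539.69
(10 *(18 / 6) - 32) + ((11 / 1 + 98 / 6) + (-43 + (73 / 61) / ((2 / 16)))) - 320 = -60041 / 183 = -328.09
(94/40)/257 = 47/5140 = 0.01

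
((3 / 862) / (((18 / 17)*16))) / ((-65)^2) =0.00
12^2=144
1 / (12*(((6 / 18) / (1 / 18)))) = 1 / 72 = 0.01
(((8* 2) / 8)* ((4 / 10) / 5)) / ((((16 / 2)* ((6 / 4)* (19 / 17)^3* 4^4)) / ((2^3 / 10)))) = 4913 / 164616000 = 0.00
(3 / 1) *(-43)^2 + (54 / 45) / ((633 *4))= 11704171 / 2110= 5547.00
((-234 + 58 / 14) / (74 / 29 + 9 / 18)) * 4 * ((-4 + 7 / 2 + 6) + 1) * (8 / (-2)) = 9705488 / 1239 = 7833.32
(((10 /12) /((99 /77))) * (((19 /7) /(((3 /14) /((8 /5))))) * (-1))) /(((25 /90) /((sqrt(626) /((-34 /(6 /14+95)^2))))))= 67826048 * sqrt(626) /5355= 316901.43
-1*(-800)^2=-640000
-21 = -21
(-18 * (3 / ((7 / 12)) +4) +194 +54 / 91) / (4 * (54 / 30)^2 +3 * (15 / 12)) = 273200 / 152061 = 1.80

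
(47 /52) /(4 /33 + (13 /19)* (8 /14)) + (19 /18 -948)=-994389613 /1052064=-945.18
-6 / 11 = -0.55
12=12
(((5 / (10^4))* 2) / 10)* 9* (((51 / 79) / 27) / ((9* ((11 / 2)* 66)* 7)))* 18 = 17 / 1003695000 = 0.00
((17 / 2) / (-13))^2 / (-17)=-17 / 676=-0.03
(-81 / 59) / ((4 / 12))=-243 / 59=-4.12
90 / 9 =10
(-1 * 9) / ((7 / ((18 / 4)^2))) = -729 / 28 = -26.04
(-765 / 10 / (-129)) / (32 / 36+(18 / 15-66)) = -2295 / 247336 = -0.01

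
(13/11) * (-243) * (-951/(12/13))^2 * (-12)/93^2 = 17882720973/42284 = 422919.33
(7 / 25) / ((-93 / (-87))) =203 / 775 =0.26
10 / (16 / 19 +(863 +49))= 95 / 8672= 0.01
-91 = -91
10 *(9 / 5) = 18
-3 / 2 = -1.50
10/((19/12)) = 120/19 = 6.32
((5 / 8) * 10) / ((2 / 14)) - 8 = 143 / 4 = 35.75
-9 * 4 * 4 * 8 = -1152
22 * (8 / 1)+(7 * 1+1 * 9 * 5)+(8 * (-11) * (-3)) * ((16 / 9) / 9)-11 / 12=30157 / 108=279.23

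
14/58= 7/29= 0.24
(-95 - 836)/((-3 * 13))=931/39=23.87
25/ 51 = 0.49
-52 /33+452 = 14864 /33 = 450.42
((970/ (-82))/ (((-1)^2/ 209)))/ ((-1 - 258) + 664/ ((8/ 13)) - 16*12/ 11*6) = -3.46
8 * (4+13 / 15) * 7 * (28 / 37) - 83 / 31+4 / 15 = 1168969 / 5735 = 203.83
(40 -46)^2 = 36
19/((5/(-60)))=-228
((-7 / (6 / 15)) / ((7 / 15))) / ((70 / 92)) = -345 / 7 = -49.29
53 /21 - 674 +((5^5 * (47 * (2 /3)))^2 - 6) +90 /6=604023395764 /63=9587672948.63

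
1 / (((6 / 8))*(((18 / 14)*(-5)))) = -28 / 135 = -0.21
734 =734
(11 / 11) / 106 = 1 / 106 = 0.01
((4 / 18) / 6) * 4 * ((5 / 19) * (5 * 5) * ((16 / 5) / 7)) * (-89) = -142400 / 3591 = -39.65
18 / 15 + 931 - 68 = 4321 / 5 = 864.20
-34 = -34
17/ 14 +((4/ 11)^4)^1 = 252481/ 204974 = 1.23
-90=-90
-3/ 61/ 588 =-1/ 11956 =-0.00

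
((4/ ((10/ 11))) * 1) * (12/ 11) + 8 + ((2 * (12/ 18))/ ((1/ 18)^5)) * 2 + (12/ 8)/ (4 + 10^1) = 705440527/ 140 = 5038860.91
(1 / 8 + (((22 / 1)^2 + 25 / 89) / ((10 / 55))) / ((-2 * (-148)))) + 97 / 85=10.26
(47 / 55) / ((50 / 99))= 423 / 250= 1.69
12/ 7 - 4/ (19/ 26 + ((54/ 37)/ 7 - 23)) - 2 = -108562/ 1039899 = -0.10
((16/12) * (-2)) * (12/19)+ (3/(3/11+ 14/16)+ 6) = 13298/1919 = 6.93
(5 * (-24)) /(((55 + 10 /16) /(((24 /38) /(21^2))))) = -256 /82859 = -0.00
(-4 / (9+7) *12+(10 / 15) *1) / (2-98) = 7 / 288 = 0.02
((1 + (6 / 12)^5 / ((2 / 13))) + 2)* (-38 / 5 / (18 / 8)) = -779 / 72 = -10.82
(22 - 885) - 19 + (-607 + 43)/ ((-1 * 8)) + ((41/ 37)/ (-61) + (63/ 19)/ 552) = -6403213967/ 7890472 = -811.51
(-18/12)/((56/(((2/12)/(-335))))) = 1/75040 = 0.00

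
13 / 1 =13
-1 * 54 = -54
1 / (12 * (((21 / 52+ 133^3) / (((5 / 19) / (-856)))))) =-13 / 1193814795768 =-0.00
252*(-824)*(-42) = 8721216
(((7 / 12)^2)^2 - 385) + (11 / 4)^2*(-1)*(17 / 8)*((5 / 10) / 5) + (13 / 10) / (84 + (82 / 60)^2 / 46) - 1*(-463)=530860116959 / 6937151040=76.52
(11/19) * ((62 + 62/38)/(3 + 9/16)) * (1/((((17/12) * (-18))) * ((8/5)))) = -88660/349809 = -0.25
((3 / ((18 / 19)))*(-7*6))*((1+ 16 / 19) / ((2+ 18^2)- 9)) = -245 / 317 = -0.77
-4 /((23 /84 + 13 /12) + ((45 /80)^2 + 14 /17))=-121856 /76071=-1.60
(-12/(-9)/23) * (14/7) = 8/69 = 0.12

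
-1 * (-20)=20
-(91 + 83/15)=-1448/15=-96.53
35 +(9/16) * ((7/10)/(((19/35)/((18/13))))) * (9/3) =150227/3952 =38.01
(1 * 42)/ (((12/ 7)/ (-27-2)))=-1421/ 2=-710.50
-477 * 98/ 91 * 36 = -240408/ 13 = -18492.92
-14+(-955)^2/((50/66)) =1203859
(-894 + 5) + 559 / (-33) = -29896 / 33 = -905.94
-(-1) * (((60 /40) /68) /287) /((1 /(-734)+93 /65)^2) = 1707183075 /45382807034222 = 0.00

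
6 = 6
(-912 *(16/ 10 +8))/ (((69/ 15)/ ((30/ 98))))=-656640/ 1127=-582.64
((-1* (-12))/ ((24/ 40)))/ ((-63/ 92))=-1840/ 63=-29.21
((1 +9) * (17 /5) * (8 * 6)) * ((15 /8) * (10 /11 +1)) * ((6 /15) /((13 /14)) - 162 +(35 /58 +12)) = -3608848026 /4147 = -870231.02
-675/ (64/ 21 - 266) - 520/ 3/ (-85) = 1297213/ 281622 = 4.61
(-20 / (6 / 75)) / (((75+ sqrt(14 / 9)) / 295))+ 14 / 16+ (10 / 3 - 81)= -1288026073 / 1214664+ 221250* sqrt(14) / 50611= -1044.04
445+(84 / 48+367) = 3255 / 4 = 813.75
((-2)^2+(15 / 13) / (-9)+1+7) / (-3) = -3.96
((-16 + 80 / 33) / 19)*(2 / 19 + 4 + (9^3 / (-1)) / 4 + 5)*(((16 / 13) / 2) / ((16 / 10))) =47.58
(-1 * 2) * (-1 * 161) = 322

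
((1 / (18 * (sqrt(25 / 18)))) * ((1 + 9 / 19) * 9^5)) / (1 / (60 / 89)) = 3306744 * sqrt(2) / 1691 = 2765.49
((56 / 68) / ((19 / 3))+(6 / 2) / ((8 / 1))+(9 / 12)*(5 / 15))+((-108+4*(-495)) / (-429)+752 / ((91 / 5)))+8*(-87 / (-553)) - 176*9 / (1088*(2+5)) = 9806579719 / 204340136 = 47.99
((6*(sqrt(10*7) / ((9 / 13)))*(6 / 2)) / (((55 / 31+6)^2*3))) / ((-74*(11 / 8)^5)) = -409370624*sqrt(70) / 1038294347541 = -0.00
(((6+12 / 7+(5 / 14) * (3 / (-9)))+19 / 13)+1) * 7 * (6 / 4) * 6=16473 / 26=633.58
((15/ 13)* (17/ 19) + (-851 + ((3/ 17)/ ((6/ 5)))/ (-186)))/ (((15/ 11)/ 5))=-14604418873/ 4686084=-3116.55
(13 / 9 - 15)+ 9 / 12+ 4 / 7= -3083 / 252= -12.23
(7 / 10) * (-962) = -3367 / 5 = -673.40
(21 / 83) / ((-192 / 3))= -21 / 5312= -0.00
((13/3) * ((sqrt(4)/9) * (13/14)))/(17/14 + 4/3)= 338/963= 0.35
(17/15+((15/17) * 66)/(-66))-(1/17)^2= 1073/4335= 0.25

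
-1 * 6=-6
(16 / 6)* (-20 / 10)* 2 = -32 / 3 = -10.67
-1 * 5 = -5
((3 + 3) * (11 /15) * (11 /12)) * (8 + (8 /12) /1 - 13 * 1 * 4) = -1573 /9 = -174.78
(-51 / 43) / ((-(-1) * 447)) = -17 / 6407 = -0.00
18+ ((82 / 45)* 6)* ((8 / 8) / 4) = 311 / 15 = 20.73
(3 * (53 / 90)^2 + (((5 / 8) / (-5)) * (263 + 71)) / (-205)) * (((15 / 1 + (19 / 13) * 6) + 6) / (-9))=-2960851 / 719550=-4.11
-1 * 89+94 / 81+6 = -6629 / 81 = -81.84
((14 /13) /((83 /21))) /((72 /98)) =2401 /6474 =0.37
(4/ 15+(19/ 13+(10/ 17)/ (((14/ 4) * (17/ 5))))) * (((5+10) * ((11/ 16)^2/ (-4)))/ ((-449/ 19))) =1612176049/ 12091649024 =0.13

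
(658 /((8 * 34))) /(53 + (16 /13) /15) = 64155 /1407736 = 0.05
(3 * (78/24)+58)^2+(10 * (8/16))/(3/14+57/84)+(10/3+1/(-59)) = 65121541/14160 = 4598.98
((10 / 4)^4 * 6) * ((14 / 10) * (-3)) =-7875 / 8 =-984.38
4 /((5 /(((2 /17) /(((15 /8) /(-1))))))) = -64 /1275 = -0.05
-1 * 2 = -2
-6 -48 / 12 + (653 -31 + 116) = 728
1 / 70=0.01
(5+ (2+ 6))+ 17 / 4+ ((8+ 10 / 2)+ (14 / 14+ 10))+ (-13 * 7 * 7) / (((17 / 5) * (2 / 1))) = -3565 / 68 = -52.43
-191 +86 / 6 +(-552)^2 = 913582 / 3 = 304527.33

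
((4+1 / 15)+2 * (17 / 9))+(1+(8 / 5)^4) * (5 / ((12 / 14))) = 116791 / 2250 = 51.91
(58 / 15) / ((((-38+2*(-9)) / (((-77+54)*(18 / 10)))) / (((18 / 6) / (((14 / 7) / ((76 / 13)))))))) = 114057 / 4550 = 25.07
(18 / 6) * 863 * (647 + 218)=2239485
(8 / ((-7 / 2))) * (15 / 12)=-20 / 7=-2.86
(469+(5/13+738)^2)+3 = 92220569/169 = 545683.84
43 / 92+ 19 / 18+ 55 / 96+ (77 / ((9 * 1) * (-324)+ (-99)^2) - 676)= -673.89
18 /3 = 6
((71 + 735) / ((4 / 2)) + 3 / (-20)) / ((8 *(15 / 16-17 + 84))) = 0.74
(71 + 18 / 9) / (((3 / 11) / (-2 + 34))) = 25696 / 3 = 8565.33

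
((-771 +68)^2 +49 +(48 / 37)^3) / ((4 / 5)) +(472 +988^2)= 161526463161 / 101306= 1594441.23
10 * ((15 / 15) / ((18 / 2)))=10 / 9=1.11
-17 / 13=-1.31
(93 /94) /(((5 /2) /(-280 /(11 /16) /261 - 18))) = -1740898 /224895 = -7.74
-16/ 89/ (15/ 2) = -32/ 1335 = -0.02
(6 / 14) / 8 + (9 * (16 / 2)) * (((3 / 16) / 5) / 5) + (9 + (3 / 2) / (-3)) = 12731 / 1400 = 9.09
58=58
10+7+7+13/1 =37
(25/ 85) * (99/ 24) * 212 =8745/ 34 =257.21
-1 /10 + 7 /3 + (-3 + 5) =127 /30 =4.23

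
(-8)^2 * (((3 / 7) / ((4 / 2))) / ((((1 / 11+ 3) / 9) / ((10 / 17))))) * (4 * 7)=190080 / 289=657.72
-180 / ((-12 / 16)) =240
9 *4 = 36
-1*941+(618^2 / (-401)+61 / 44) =-33383199 / 17644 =-1892.04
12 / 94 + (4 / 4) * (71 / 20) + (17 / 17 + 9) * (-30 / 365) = 195961 / 68620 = 2.86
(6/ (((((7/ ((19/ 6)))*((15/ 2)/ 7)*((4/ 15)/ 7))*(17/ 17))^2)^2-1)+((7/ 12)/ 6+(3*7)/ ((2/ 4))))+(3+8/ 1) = 1060967071183/ 22527358920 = 47.10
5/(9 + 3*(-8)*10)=-5/231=-0.02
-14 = -14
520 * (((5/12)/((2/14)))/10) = 455/3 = 151.67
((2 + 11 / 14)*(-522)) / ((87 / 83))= -9711 / 7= -1387.29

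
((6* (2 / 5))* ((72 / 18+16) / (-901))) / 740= -0.00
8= 8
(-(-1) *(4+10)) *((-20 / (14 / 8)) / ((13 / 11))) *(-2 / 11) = 320 / 13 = 24.62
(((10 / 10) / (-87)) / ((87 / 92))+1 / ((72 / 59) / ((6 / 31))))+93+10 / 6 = 94.81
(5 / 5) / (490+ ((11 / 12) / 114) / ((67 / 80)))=11457 / 5614040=0.00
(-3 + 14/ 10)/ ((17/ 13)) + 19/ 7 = 887/ 595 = 1.49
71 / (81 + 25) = 71 / 106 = 0.67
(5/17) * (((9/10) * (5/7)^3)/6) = 375/23324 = 0.02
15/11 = 1.36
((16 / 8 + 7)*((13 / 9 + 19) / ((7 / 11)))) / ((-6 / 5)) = -5060 / 21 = -240.95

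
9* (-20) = -180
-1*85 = -85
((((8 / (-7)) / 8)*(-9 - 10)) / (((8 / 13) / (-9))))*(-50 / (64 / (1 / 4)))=55575 / 7168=7.75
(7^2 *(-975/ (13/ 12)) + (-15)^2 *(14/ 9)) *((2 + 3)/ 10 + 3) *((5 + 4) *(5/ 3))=-2296875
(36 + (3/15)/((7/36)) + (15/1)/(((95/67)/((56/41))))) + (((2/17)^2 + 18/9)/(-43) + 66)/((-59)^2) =60737395917528/1179439921555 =51.50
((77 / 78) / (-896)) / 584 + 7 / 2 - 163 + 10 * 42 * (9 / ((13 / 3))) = 4156136437 / 5830656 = 712.81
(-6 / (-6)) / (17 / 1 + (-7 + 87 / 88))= 88 / 967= 0.09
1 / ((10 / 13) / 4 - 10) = -26 / 255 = -0.10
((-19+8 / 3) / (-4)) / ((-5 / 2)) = -49 / 30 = -1.63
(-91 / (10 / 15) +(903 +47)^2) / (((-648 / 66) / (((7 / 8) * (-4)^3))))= 138963979 / 27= 5146814.04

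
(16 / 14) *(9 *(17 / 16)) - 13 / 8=521 / 56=9.30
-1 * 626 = -626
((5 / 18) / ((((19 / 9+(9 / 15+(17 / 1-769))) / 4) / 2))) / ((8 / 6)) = -0.00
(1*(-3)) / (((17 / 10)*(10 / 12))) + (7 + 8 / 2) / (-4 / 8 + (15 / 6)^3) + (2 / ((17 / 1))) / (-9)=-2362 / 1683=-1.40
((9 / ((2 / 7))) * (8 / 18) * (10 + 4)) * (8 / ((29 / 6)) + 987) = 193776.41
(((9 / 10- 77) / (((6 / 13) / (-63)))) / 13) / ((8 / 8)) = 15981 / 20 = 799.05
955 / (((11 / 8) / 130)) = 993200 / 11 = 90290.91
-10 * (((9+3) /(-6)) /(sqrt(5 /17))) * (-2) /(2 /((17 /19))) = -68 * sqrt(85) /19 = -33.00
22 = 22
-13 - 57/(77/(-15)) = -146/77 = -1.90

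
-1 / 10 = -0.10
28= 28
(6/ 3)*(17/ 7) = 34/ 7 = 4.86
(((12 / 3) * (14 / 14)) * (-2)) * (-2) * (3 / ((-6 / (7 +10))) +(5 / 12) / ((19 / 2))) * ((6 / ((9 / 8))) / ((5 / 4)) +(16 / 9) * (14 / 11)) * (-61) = 1520436224 / 28215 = 53887.51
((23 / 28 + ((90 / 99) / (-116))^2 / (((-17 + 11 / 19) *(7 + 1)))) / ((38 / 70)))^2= 853192601103020464225 / 372631083078110478336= 2.29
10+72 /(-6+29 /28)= -626 /139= -4.50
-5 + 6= 1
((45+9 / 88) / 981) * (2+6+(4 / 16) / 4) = 56889 / 153472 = 0.37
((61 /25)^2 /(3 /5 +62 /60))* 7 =22326 /875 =25.52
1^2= 1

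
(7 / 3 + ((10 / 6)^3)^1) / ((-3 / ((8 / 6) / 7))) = -752 / 1701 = -0.44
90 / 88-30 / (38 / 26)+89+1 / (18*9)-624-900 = -98492747 / 67716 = -1454.50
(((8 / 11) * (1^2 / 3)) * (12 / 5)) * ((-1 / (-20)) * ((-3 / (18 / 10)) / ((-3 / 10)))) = 16 / 99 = 0.16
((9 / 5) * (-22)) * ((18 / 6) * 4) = -2376 / 5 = -475.20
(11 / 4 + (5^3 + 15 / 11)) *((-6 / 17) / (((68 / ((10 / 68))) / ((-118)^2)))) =-296633415 / 216172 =-1372.21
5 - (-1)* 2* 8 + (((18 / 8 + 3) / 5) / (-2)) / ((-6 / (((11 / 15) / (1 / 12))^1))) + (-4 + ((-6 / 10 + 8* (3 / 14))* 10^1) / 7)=94873 / 4900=19.36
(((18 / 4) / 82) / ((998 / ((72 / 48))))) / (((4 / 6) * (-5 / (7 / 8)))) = -567 / 26187520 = -0.00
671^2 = 450241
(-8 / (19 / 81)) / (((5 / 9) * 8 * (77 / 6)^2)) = -26244 / 563255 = -0.05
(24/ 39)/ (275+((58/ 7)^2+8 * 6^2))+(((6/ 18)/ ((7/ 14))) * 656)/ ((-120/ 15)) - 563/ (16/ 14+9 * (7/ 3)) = -4995007643/ 62366265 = -80.09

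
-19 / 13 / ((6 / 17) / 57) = -236.04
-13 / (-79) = 13 / 79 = 0.16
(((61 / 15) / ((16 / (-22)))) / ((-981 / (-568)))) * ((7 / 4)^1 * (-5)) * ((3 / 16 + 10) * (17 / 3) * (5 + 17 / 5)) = 6468647339 / 470880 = 13737.36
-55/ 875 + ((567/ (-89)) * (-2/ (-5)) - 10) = -196419/ 15575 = -12.61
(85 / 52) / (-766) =-85 / 39832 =-0.00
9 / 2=4.50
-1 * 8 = -8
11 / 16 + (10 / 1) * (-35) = -5589 / 16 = -349.31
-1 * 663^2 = -439569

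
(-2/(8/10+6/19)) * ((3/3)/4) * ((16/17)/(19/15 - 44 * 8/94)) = 267900/1574047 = 0.17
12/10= 6/5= 1.20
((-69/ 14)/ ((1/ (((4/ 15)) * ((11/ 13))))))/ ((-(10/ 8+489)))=2024/ 892255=0.00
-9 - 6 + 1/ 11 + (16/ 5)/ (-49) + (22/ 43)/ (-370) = -12842465/ 857549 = -14.98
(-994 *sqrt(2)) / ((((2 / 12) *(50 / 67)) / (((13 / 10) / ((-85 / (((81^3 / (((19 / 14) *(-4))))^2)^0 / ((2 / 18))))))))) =11687949 *sqrt(2) / 10625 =1555.69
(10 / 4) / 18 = 5 / 36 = 0.14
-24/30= -4/5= -0.80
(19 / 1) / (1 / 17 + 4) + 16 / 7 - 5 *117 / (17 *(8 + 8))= 632725 / 131376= 4.82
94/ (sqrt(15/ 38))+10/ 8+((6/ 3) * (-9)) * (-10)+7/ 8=94 * sqrt(570)/ 15+1457/ 8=331.74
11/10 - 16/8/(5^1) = 7/10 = 0.70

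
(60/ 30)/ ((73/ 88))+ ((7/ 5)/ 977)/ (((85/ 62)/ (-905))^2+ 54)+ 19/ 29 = 30804644615937853/ 10046659722404375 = 3.07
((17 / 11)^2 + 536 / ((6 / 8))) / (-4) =-260291 / 1452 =-179.26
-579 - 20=-599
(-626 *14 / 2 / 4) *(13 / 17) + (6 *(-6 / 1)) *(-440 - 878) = 1584749 / 34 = 46610.26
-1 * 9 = -9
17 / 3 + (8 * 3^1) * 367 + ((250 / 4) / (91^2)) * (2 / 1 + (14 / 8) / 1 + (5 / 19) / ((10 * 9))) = 99845132851 / 11328408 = 8813.69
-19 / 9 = -2.11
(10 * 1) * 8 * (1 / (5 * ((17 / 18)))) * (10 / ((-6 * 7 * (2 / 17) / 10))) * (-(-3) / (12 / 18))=-10800 / 7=-1542.86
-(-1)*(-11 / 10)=-11 / 10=-1.10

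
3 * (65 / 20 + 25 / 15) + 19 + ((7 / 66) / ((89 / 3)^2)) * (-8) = 33.75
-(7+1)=-8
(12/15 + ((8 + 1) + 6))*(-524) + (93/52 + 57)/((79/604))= -7829.73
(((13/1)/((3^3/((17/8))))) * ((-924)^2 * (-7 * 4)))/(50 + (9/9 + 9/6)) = -20964944/45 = -465887.64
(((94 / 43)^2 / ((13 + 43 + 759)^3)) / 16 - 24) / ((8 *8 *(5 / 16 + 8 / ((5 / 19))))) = -96090614433791 / 7869821322308400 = -0.01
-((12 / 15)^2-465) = 11609 / 25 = 464.36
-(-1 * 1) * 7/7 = 1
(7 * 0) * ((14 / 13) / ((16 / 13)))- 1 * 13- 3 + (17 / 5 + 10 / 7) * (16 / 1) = 2144 / 35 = 61.26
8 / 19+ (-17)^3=-93339 / 19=-4912.58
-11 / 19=-0.58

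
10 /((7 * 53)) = 10 /371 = 0.03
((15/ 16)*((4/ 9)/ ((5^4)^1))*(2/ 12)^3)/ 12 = 1/ 3888000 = 0.00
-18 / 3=-6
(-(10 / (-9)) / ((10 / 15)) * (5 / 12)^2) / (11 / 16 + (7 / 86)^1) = 5375 / 14283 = 0.38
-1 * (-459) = 459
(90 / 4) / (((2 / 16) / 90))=16200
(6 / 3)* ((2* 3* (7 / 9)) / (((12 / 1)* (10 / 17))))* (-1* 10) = -119 / 9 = -13.22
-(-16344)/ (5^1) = 16344/ 5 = 3268.80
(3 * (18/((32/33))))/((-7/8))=-63.64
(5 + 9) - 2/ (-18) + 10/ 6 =142/ 9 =15.78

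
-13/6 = -2.17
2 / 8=1 / 4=0.25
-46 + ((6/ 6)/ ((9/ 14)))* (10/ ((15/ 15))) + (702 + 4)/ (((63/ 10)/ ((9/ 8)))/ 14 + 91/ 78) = 177742/ 423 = 420.19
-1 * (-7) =7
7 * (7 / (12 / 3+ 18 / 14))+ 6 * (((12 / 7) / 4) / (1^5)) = 3067 / 259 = 11.84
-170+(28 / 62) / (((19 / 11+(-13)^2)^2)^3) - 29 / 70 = -4055825567806995123238579 / 23799797950078773493920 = -170.41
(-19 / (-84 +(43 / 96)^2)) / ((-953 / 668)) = -0.16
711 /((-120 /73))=-17301 /40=-432.52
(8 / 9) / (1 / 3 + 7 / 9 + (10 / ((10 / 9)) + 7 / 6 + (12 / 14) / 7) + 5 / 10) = 49 / 656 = 0.07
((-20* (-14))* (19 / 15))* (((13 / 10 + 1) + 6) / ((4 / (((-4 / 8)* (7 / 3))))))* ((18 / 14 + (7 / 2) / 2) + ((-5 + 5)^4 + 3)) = -5182.20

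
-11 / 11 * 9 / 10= -9 / 10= -0.90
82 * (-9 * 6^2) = -26568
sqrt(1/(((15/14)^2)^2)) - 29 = -6329/225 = -28.13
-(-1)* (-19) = -19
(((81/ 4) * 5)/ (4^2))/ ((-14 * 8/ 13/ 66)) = -173745/ 3584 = -48.48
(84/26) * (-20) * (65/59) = -71.19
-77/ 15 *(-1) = 77/ 15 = 5.13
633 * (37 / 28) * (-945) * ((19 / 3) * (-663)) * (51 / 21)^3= 65227666395645 / 1372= 47542030900.62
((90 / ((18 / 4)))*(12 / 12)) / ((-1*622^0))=-20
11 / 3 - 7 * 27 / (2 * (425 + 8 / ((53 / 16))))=17345 / 5034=3.45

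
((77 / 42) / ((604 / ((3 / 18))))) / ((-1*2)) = -11 / 43488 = -0.00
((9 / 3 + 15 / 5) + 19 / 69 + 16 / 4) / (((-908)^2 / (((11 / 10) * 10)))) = 7799 / 56888016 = 0.00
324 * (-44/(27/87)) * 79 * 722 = -2620097568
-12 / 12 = -1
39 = 39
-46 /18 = -23 /9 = -2.56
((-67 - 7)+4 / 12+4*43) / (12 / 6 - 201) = -295 / 597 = -0.49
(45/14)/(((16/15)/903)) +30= 88035/32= 2751.09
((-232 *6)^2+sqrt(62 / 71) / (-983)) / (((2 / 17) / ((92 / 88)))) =189406656 / 11 - 391 *sqrt(4402) / 3070892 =17218786.90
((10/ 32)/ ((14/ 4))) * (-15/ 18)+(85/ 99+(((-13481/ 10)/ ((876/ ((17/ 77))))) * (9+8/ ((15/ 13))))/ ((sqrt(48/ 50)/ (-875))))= 8695/ 11088+1369332575 * sqrt(6)/ 693792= 4835.33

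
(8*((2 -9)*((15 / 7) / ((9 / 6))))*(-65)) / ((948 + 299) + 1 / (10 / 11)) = 52000 / 12481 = 4.17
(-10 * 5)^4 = 6250000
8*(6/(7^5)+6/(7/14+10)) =76880/16807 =4.57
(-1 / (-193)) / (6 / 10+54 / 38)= 95 / 37056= 0.00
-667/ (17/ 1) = -667/ 17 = -39.24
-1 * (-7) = 7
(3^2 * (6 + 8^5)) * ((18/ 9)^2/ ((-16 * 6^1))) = -49161/ 4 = -12290.25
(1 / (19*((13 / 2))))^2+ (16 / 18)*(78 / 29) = 12690220 / 5307783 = 2.39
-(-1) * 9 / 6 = 3 / 2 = 1.50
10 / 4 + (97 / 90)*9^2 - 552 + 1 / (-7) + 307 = -5437 / 35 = -155.34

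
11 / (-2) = -11 / 2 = -5.50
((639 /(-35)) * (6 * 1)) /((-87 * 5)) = 1278 /5075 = 0.25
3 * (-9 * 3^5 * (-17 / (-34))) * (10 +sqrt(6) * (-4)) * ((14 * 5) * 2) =-4592700 +1837080 * sqrt(6) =-92791.38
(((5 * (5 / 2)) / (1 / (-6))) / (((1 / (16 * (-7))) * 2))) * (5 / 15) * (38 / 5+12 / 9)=37520 / 3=12506.67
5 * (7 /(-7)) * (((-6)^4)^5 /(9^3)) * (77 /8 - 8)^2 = -66217718661120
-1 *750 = -750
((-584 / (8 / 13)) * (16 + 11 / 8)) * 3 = -395733 / 8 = -49466.62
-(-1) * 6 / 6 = 1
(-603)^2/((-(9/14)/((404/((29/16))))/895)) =-112835702135.17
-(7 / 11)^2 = -49 / 121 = -0.40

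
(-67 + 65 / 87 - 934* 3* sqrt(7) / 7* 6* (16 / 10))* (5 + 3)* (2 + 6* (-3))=737792 / 87 + 17215488* sqrt(7) / 35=1309848.94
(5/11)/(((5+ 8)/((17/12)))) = 85/1716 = 0.05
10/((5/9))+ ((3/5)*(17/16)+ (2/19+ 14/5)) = 6549/304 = 21.54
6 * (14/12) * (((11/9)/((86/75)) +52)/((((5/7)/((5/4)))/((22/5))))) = 7379449/2580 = 2860.25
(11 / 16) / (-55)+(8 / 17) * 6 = 3823 / 1360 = 2.81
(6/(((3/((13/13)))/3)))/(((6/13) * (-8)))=-13/8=-1.62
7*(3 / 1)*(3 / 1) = 63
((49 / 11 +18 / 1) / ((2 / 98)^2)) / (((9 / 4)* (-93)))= -257.65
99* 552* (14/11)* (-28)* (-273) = 531655488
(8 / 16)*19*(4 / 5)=38 / 5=7.60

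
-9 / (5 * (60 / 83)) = -249 / 100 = -2.49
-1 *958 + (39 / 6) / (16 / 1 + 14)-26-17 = -60047 / 60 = -1000.78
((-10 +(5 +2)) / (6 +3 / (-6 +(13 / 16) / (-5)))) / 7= -493 / 6342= -0.08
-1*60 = -60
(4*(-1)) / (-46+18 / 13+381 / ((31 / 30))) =-806 / 65305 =-0.01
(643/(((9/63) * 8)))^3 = 91185763501/512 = 178097194.34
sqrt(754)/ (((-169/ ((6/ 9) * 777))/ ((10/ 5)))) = -1036 * sqrt(754)/ 169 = -168.33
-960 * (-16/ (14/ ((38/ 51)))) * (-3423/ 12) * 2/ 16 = -495520/ 17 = -29148.24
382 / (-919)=-382 / 919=-0.42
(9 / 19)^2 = 81 / 361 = 0.22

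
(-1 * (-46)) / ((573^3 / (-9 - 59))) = -3128 / 188132517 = -0.00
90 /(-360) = -1 /4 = -0.25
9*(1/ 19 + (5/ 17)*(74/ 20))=6633/ 646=10.27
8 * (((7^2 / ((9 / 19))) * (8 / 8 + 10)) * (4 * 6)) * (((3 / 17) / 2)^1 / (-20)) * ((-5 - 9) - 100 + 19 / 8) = 9145213 / 85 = 107590.74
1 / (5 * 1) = 0.20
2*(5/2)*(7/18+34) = 3095/18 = 171.94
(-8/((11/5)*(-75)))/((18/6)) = 8/495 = 0.02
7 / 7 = 1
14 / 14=1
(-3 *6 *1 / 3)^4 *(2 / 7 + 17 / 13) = 187920 / 91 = 2065.05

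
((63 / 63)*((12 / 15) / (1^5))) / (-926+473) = -4 / 2265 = -0.00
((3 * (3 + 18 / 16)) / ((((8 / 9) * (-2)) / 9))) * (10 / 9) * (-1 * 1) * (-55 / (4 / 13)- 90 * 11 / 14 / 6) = -23767425 / 1792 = -13263.07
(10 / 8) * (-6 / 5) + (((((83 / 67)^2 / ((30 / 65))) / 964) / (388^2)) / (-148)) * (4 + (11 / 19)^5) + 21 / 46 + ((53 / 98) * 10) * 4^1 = 11079308697979543681725673 / 538113295251016651489792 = 20.59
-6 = -6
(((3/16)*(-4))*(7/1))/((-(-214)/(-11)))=231/856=0.27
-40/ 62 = -20/ 31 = -0.65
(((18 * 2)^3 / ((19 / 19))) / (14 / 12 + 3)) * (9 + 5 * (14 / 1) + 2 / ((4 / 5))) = 22814784 / 25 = 912591.36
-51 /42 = -17 /14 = -1.21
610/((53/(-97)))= -59170/53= -1116.42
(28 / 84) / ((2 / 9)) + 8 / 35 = 1.73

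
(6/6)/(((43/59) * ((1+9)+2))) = 59/516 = 0.11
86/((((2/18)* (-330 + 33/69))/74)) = -173.82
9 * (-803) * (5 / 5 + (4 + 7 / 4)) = -195129 / 4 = -48782.25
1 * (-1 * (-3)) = 3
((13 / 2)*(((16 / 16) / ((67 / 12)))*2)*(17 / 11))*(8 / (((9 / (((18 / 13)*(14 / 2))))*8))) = 2856 / 737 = 3.88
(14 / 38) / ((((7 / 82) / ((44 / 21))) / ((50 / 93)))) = 180400 / 37107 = 4.86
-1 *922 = -922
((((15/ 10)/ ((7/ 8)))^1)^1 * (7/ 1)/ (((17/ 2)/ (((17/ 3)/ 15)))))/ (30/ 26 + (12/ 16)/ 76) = 31616/ 68985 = 0.46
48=48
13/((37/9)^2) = 1053/1369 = 0.77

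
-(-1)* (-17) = -17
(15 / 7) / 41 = 15 / 287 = 0.05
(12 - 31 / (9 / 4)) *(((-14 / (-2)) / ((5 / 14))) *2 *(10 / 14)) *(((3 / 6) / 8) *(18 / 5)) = -56 / 5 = -11.20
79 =79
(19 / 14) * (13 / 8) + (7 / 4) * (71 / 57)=27995 / 6384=4.39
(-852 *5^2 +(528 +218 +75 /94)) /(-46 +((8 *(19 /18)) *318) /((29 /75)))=-56028029 /18806204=-2.98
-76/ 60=-19/ 15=-1.27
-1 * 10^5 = -100000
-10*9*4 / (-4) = 90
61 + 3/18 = 367/6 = 61.17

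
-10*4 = -40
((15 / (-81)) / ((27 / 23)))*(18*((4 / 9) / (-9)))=920 / 6561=0.14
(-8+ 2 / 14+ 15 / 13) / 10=-61 / 91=-0.67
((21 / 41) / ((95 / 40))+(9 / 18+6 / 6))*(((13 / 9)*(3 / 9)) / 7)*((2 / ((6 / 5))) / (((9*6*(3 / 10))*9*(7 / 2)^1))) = 3575 / 9275553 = 0.00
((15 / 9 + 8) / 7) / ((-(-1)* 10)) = 29 / 210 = 0.14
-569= -569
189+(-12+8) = 185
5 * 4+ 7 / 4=87 / 4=21.75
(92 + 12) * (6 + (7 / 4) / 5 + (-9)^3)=-375778 / 5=-75155.60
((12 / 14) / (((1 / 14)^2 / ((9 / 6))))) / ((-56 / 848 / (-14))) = 53424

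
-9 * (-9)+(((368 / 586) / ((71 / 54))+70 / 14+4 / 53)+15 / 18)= 578092159 / 6615354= 87.39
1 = 1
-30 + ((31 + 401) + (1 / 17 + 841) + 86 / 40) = 423371 / 340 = 1245.21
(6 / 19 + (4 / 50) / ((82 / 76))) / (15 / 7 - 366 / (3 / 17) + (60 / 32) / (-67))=-0.00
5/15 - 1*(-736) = 2209/3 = 736.33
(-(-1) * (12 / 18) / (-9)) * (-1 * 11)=22 / 27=0.81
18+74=92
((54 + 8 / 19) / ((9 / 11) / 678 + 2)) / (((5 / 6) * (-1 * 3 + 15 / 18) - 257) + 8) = -92538864 / 853466225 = -0.11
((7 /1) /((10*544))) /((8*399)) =1 /2480640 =0.00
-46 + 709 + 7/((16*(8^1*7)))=84865/128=663.01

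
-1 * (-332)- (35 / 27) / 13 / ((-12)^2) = 16780573 / 50544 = 332.00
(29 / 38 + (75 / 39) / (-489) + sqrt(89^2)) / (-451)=-21682777 / 108946266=-0.20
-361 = -361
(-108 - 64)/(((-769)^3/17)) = 2924/454756609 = 0.00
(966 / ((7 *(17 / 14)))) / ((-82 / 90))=-86940 / 697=-124.73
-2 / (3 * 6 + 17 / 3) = -6 / 71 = -0.08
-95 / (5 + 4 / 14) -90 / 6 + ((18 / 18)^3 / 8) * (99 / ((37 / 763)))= 65777 / 296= 222.22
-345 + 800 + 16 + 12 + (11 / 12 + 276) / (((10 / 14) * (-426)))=12322219 / 25560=482.09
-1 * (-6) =6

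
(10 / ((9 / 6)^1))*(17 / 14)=170 / 21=8.10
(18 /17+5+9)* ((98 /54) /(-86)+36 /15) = 3535232 /98685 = 35.82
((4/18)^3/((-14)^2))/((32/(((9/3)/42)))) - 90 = -720135359/8001504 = -90.00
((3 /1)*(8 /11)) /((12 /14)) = 28 /11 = 2.55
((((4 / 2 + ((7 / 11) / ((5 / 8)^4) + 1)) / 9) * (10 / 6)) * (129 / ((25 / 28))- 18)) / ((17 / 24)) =24451312 / 103125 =237.10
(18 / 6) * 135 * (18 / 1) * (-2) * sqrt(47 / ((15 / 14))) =-972 * sqrt(9870) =-96566.13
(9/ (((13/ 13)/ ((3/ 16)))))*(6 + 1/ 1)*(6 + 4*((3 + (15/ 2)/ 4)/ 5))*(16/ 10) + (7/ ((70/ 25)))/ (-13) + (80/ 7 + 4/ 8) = 1809501/ 9100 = 198.85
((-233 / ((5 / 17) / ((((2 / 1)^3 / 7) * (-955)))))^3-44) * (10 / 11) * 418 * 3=252748997256336086290800 / 343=736877543021388006678.72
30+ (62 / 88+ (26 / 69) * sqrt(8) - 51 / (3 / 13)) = -8373 / 44+ 52 * sqrt(2) / 69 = -189.23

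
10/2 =5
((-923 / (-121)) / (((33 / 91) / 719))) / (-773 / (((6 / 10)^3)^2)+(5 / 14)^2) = -2876300976276 / 3150868680025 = -0.91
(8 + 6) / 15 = 14 / 15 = 0.93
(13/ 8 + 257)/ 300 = 2069/ 2400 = 0.86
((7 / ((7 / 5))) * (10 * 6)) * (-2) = -600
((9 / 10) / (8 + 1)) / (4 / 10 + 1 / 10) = 0.20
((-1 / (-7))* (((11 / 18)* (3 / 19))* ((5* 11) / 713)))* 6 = 605 / 94829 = 0.01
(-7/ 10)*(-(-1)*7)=-4.90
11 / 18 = 0.61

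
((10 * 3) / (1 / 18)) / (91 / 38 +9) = 20520 / 433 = 47.39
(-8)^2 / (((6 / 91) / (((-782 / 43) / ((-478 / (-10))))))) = -11385920 / 30831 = -369.30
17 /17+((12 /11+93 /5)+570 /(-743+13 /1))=79939 /4015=19.91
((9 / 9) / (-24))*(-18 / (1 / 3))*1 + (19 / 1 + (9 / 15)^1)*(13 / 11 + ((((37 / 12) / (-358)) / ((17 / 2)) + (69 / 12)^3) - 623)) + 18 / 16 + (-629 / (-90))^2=-18240180140441 / 2169050400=-8409.29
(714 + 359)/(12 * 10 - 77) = 1073/43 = 24.95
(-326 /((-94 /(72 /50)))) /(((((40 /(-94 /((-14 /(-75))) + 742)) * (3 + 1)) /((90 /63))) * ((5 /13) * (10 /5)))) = 13.82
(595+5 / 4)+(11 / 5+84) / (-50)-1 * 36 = 279263 / 500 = 558.53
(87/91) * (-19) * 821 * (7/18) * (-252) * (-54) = -1025977428/13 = -78921340.62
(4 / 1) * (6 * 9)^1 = 216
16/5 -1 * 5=-1.80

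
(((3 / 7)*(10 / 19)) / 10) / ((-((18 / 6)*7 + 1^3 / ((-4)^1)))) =-12 / 11039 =-0.00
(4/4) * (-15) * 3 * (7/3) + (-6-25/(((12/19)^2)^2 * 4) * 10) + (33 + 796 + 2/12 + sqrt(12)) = 2 * sqrt(3) + 13493683/41472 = 328.83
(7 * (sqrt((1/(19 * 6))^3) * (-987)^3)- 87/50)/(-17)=87/850+ 747837069 * sqrt(114)/24548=325269.57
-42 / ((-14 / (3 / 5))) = 9 / 5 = 1.80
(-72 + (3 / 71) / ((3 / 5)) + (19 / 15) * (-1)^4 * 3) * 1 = -24186 / 355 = -68.13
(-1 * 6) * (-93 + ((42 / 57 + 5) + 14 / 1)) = 8352 / 19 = 439.58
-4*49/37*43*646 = -147148.32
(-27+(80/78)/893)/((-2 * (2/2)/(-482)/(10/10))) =-226609649/34827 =-6506.72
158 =158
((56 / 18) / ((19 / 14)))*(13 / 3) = 5096 / 513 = 9.93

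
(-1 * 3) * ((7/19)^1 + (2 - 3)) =36/19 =1.89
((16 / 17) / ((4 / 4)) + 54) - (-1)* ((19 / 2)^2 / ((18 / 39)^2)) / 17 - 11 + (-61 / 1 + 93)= 246913 / 2448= 100.86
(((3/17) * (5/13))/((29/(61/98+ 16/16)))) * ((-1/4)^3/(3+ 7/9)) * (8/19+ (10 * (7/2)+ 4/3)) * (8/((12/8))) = -4996575/1622963888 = -0.00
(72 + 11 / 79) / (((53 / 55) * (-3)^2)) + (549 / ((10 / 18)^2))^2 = 3163995.46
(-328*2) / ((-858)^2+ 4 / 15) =-615 / 690154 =-0.00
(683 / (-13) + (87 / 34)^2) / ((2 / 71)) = -49071721 / 30056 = -1632.68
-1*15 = -15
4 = 4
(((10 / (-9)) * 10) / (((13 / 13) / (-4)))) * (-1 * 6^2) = -1600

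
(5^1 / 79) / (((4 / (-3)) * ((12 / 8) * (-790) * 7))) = 1 / 174748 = 0.00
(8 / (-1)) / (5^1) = -8 / 5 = -1.60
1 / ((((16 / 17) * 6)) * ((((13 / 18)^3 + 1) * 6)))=1377 / 64232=0.02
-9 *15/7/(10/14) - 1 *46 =-73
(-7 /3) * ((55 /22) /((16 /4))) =-35 /24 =-1.46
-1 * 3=-3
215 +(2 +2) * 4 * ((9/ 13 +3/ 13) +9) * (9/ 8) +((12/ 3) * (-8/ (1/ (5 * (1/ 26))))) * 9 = 338.23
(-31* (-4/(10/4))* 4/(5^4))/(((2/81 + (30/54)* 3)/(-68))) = -5463936/428125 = -12.76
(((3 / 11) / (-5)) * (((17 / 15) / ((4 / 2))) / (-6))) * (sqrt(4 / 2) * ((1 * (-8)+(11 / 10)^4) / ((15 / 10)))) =-1111103 * sqrt(2) / 49500000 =-0.03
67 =67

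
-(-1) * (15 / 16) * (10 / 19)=75 / 152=0.49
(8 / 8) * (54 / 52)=27 / 26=1.04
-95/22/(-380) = 1/88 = 0.01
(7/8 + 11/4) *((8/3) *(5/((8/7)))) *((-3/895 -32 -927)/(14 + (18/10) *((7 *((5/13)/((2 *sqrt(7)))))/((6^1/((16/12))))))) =-7361493139/2540547 + 80895529 *sqrt(7)/5081094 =-2855.48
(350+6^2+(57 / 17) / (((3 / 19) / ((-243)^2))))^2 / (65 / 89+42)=40466611955601089 / 1099067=36819058306.36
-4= -4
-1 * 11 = -11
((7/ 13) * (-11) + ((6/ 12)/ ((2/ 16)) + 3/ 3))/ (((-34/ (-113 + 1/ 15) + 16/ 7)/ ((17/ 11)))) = -2244/ 4069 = -0.55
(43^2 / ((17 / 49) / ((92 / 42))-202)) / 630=-42527 / 2924685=-0.01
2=2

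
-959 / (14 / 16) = -1096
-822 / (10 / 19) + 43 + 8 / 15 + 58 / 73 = -1661632 / 1095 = -1517.47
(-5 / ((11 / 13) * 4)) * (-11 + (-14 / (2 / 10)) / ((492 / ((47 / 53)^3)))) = 26422172855 / 1611444648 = 16.40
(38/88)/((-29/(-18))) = 171/638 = 0.27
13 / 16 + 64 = 1037 / 16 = 64.81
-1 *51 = -51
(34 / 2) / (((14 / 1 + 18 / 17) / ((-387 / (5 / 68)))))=-1901331 / 320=-5941.66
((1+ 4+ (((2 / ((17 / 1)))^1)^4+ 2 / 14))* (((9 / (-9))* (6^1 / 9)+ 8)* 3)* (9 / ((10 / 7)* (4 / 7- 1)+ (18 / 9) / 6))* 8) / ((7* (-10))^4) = -0.00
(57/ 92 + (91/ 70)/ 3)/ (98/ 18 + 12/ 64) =17436/ 93265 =0.19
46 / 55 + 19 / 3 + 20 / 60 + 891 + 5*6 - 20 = 149903 / 165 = 908.50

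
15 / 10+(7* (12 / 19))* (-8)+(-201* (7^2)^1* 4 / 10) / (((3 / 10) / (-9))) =4489857 / 38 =118154.13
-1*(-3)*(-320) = -960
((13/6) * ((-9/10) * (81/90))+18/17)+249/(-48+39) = -289301/10200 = -28.36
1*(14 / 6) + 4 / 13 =103 / 39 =2.64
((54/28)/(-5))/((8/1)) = -27/560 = -0.05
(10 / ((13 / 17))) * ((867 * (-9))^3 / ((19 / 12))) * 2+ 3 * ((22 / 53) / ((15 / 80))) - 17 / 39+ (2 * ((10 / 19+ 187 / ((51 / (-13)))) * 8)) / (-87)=-26813984918449002761 / 3416751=-7847801879167.96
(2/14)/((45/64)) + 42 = 13294/315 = 42.20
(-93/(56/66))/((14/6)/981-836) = 0.13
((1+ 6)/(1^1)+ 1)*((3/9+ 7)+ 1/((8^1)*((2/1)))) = 355/6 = 59.17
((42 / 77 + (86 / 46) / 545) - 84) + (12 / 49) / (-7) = -83.49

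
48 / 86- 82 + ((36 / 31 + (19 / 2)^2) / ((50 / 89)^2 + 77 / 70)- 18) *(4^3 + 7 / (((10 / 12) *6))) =1477000634333 / 498235410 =2964.46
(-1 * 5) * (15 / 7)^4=-253125 / 2401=-105.42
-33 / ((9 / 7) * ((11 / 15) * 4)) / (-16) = 35 / 64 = 0.55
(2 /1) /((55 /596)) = 1192 /55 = 21.67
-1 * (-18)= 18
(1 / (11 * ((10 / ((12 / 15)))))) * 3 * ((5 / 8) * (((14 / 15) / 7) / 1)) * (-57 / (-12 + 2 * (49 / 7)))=-57 / 1100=-0.05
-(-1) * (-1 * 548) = -548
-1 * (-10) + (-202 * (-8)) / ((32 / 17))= 1737 / 2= 868.50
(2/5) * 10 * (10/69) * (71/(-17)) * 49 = -139160/1173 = -118.64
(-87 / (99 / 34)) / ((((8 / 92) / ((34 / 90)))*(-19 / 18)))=385526 / 3135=122.97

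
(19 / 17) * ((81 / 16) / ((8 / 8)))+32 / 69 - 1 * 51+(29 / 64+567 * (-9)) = -386427491 / 75072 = -5147.43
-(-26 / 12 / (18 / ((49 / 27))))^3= 0.01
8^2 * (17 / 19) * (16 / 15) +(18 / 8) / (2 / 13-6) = 14567 / 240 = 60.70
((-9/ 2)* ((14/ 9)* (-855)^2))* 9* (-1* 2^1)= 92109150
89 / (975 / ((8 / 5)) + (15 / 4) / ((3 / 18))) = 712 / 5055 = 0.14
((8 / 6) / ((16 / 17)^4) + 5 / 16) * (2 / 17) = 98881 / 417792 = 0.24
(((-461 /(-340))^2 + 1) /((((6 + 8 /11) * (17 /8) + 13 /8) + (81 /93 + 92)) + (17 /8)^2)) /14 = 223778522 /125062517475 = 0.00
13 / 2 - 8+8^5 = 65533 / 2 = 32766.50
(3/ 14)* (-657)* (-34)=33507/ 7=4786.71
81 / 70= 1.16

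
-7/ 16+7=105/ 16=6.56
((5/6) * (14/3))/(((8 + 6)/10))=25/9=2.78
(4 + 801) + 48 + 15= 868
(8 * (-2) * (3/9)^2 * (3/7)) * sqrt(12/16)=-8 * sqrt(3)/21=-0.66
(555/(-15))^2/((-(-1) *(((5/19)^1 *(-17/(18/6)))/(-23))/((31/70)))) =55637529/5950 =9350.85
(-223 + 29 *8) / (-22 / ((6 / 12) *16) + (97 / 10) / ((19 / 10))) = 684 / 179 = 3.82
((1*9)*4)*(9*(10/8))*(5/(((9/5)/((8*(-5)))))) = -45000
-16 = -16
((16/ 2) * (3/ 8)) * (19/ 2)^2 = 1083/ 4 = 270.75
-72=-72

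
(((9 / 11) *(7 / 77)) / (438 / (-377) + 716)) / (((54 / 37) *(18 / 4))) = 0.00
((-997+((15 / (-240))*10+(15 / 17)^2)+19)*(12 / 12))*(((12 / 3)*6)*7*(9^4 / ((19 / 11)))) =-3426419336571 / 5491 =-624006435.36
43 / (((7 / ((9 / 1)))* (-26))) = -387 / 182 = -2.13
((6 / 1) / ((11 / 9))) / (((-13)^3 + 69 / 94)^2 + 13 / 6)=1431432 / 1406499888607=0.00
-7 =-7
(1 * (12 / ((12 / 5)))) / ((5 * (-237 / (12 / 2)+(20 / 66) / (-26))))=-858 / 33901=-0.03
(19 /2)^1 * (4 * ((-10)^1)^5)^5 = -97280000000000000000000000000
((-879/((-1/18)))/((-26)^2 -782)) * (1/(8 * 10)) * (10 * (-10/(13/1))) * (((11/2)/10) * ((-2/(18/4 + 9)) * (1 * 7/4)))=-22561/11024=-2.05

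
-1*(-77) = 77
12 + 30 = 42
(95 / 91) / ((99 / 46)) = 4370 / 9009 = 0.49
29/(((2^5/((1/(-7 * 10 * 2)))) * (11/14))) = -29/3520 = -0.01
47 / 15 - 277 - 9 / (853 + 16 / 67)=-234851081 / 857505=-273.88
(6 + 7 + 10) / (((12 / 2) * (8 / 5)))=115 / 48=2.40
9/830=0.01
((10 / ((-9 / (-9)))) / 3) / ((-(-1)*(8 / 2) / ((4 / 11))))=10 / 33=0.30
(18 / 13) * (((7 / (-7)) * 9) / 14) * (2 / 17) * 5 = -0.52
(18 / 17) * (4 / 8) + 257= 4378 / 17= 257.53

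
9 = 9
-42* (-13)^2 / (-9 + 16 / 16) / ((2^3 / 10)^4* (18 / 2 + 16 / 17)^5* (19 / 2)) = 18635623125 / 7935428453888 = 0.00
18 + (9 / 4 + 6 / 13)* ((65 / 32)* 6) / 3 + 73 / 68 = 32737 / 1088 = 30.09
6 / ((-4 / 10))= -15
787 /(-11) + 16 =-611 /11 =-55.55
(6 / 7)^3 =216 / 343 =0.63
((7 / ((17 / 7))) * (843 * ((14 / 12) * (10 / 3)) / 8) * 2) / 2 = 481915 / 408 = 1181.16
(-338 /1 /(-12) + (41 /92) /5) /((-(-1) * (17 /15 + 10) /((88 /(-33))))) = -77986 /11523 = -6.77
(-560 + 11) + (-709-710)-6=-1974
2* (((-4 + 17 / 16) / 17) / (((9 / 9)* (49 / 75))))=-3525 / 6664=-0.53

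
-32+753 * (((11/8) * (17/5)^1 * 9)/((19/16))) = 2531558/95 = 26647.98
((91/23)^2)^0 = 1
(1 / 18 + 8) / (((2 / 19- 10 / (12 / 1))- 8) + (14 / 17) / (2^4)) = -187340 / 201783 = -0.93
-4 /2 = -2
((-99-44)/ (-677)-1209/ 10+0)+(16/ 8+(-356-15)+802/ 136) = -111359177/ 230180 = -483.79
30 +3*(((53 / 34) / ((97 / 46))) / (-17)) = 837333 / 28033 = 29.87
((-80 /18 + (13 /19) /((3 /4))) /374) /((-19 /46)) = 13892 /607563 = 0.02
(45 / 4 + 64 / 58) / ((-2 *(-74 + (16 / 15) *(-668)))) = 21495 / 2737136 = 0.01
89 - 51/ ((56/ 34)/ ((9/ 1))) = -5311/ 28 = -189.68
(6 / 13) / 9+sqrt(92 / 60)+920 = sqrt(345) / 15+35882 / 39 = 921.29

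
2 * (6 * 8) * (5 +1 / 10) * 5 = 2448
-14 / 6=-7 / 3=-2.33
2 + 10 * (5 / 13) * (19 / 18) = 6.06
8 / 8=1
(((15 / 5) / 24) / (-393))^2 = 1 / 9884736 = 0.00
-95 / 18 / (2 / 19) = -1805 / 36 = -50.14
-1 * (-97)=97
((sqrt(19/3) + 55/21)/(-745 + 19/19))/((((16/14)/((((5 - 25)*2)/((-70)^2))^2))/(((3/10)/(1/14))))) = -11/12759600 - sqrt(57)/9114000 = -0.00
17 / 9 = 1.89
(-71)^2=5041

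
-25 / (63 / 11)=-275 / 63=-4.37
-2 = -2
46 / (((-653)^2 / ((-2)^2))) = 184 / 426409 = 0.00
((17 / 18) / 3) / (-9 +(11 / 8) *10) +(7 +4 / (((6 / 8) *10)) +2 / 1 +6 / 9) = 26333 / 2565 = 10.27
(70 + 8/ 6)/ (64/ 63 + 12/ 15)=11235/ 286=39.28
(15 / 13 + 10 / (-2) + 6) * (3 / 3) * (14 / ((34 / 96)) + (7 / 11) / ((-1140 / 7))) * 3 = 58982329 / 230945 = 255.40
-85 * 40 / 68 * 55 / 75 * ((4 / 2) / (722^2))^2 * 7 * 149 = -57365 / 101901378246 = -0.00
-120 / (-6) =20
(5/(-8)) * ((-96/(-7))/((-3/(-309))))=-6180/7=-882.86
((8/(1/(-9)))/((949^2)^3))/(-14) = 36/5113229838218472607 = 0.00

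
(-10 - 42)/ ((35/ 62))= -92.11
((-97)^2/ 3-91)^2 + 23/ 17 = 1418930639/ 153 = 9274056.46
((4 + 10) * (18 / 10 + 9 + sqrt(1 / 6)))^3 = 36023918 * sqrt(6) / 225 + 433933416 / 125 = 3863646.07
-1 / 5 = -0.20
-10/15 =-2/3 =-0.67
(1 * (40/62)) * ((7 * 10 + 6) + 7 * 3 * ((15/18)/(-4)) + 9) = 3225/62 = 52.02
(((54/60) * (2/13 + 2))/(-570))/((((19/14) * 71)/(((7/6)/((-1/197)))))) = 67571/8330075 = 0.01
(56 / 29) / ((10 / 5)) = 28 / 29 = 0.97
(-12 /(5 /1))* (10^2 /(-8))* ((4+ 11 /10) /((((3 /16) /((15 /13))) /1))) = 12240 /13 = 941.54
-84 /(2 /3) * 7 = -882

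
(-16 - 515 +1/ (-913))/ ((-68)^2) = -121201/ 1055428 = -0.11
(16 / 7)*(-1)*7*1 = -16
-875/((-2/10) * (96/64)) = 8750/3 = 2916.67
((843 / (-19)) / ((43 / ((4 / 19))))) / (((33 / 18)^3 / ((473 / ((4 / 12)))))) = -2185056 / 43681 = -50.02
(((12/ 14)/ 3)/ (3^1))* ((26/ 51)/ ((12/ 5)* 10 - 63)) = -4/ 3213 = -0.00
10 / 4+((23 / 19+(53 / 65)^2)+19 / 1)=3752917 / 160550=23.38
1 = 1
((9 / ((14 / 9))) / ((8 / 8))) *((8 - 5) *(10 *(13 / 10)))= 3159 / 14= 225.64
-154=-154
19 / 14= 1.36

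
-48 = -48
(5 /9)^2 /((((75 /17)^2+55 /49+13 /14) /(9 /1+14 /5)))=8354990 /49356459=0.17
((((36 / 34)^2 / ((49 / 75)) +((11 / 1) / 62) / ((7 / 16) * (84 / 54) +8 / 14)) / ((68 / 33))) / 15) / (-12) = -117926094 / 23545282285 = -0.01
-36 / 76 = -0.47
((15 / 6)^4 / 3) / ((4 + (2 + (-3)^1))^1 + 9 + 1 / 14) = 4375 / 4056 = 1.08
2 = 2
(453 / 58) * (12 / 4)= 1359 / 58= 23.43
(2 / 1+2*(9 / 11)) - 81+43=-378 / 11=-34.36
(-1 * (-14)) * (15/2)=105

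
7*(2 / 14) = 1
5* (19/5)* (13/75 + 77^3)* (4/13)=2602239088/975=2668963.17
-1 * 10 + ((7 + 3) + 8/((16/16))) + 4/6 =26/3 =8.67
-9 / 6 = -3 / 2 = -1.50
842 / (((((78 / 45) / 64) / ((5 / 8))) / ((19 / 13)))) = 4799400 / 169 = 28398.82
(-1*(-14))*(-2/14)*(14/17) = -28/17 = -1.65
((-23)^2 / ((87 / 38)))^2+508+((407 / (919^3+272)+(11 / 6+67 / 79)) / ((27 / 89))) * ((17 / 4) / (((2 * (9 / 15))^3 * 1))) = 43239843021914300091107 / 801966119325029568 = 53917.29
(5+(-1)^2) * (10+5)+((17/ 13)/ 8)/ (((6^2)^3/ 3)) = 145566737/ 1617408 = 90.00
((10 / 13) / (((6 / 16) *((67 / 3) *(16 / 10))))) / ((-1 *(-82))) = 25 / 35711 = 0.00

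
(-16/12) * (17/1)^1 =-68/3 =-22.67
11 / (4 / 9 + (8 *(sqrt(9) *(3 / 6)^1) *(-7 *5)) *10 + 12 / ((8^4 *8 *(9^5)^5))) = -21563741155629406826421559296 / 8232557178971404650620497526783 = -0.00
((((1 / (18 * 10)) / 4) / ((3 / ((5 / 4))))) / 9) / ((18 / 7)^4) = 2401 / 1632586752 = 0.00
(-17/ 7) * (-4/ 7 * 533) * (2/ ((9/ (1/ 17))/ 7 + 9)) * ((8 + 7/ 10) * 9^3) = 21284289/ 70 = 304061.27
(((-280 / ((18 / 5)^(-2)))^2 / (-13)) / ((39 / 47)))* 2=-10315081728 / 4225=-2441439.46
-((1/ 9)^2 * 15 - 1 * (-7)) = -194/ 27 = -7.19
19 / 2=9.50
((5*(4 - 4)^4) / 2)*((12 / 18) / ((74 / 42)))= 0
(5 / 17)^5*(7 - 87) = -250000 / 1419857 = -0.18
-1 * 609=-609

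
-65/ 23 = -2.83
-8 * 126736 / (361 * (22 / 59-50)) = 3738712 / 66063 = 56.59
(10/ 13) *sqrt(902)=10 *sqrt(902)/ 13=23.10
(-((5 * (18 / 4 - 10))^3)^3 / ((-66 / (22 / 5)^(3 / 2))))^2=1866427320813432198822021484375 / 1179648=1582190043821065435470599.00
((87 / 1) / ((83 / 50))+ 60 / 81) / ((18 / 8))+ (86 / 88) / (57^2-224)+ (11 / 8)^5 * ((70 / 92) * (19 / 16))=454225605002027929 / 16185651285196800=28.06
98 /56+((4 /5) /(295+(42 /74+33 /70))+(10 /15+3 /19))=2.58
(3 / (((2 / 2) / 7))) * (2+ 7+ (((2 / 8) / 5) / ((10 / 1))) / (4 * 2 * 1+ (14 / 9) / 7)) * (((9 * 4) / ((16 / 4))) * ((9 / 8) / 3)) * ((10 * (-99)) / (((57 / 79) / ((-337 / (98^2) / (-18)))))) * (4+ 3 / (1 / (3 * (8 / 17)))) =-55436194341 / 3945088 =-14051.95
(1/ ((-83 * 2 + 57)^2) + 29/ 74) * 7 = 2412361/ 879194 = 2.74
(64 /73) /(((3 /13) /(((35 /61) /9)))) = 29120 /120231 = 0.24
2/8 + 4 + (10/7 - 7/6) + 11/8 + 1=1157/168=6.89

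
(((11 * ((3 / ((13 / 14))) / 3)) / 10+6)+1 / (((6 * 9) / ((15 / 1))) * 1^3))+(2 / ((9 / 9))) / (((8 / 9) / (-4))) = -1799 / 1170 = -1.54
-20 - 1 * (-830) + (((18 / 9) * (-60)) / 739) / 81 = 16161890 / 19953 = 810.00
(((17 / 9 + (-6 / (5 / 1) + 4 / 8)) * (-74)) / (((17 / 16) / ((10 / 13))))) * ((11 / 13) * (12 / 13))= -5574272 / 112047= -49.75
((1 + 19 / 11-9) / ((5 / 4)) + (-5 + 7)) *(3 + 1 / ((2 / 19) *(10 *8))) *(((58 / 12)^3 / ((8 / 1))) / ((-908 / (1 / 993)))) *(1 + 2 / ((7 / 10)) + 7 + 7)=5050596065 / 1919506305024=0.00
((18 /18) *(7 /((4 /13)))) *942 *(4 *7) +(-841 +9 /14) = 8388991 /14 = 599213.64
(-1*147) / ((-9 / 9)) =147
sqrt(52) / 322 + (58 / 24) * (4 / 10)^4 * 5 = sqrt(13) / 161 + 116 / 375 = 0.33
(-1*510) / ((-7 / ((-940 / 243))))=-159800 / 567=-281.83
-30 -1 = -31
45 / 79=0.57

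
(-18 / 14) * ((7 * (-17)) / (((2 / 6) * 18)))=51 / 2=25.50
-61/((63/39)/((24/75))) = -6344/525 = -12.08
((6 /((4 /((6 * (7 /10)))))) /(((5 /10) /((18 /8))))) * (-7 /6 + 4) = 3213 /40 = 80.32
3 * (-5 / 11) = -15 / 11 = -1.36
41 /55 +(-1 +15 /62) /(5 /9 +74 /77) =880237 /3583910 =0.25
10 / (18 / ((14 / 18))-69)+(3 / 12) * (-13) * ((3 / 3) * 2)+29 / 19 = -63329 / 12198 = -5.19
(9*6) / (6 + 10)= 27 / 8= 3.38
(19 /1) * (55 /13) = 1045 /13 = 80.38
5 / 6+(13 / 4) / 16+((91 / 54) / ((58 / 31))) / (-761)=39480443 / 38135232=1.04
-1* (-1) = 1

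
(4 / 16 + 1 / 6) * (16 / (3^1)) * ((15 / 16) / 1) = 25 / 12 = 2.08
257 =257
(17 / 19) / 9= 17 / 171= 0.10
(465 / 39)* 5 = 775 / 13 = 59.62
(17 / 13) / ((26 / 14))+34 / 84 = 7871 / 7098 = 1.11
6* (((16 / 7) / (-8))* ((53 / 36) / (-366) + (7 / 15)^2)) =-0.37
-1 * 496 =-496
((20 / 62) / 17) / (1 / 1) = 10 / 527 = 0.02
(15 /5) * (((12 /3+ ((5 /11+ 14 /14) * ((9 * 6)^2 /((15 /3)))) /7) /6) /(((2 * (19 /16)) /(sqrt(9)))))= 578352 /7315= 79.06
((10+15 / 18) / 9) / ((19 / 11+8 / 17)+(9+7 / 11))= 12155 / 119502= 0.10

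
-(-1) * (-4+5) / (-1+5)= 1 / 4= 0.25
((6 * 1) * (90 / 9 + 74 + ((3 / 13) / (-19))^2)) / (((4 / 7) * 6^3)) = 11957785 / 2928432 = 4.08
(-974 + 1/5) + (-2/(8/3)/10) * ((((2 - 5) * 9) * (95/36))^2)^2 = -19802473587/10240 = -1933835.31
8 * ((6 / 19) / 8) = 6 / 19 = 0.32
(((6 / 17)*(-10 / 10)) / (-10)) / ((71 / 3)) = 9 / 6035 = 0.00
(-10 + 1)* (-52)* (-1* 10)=-4680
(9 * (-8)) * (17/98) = -612/49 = -12.49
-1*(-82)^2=-6724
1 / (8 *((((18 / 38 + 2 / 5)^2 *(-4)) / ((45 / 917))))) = -406125 / 202150816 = -0.00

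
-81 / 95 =-0.85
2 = 2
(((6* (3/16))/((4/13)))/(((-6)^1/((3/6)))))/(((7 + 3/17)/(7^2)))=-32487/15616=-2.08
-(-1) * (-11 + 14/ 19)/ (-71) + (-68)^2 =6237971/ 1349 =4624.14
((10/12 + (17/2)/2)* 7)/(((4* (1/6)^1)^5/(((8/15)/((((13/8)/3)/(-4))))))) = -69174/65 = -1064.22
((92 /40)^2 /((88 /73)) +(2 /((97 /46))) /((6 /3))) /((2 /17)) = 70561033 /1707200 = 41.33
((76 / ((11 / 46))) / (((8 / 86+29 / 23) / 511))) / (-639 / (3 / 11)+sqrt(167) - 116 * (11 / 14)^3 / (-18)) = -51.55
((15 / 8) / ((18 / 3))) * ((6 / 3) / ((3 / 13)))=65 / 24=2.71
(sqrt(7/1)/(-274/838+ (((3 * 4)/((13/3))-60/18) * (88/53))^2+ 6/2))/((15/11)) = 6563967267 * sqrt(7)/31778199520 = 0.55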